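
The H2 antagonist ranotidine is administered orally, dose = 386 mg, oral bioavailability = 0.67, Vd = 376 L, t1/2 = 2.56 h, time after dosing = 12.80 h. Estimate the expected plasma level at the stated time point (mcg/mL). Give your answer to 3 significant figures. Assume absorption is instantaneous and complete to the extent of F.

Amount reaching circulation = F × Dose = 0.67 × 386.0 = 258.6 mg
C₀ = F·Dose / Vd = 258.6 / 376 = 0.6878 mg/L
k = ln2 / t½ = 0.693147 / 2.56 = 0.2708 h⁻¹
t / t½ = 12.80 / 2.56 = 5 half-lives
C = C₀ × (1/2)^5 = 0.6878 × 0.03125 = 0.02149 mg/L
(0.02149 mg/L = 0.02149 mcg/mL)

0.0215 mcg/mL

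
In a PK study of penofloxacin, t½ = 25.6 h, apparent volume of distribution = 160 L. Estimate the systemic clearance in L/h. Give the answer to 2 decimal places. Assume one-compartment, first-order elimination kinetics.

4.33 L/h

k = ln2 / t½ = 0.693147 / 25.6 = 0.02708 h⁻¹
CL = k × Vd = 0.02708 × 160 = 4.333 L/h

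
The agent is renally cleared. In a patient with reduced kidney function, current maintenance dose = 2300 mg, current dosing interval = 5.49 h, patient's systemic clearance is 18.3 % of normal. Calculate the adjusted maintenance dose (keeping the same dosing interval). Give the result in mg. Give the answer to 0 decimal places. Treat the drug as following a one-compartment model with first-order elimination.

To keep the same average steady-state level, dosing rate must scale with clearance.
CL ratio = 18.3 / 100 = 0.1830
New dose (same interval) = 2300 × 0.1830 = 420.9 mg

421 mg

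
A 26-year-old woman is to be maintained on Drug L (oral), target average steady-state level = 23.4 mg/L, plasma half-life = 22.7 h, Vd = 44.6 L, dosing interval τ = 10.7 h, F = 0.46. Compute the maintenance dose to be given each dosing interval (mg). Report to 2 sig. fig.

740 mg

k = ln2 / t½ = 0.693147 / 22.7 = 0.03054 h⁻¹
CL = k × Vd = 0.03054 × 44.6 = 1.362 L/h
At steady state, F × (Dose/τ) = Css × CL.
Dose = Css × CL × τ / F = 23.4 × 1.362 × 10.7 / 0.46 = 741.3 mg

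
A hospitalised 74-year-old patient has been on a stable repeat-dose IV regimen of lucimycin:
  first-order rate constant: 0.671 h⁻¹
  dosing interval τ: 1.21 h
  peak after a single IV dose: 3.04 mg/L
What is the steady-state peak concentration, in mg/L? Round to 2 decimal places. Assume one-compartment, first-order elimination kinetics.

e^(−kτ) = e^(−0.6710 × 1.21) = 0.4440
Accumulation ratio R = 1 / (1 − e^(−kτ)) = 1 / (1 − 0.4440) = 1.799
Steady-state peak = C₀ × R = 3.04 × 1.799 = 5.469 mg/L

5.47 mg/L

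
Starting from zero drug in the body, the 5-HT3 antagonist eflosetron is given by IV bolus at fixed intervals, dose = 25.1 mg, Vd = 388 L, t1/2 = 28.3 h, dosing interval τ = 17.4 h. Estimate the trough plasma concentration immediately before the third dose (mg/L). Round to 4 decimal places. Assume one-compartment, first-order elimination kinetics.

C₀ per dose = Dose / Vd = 25.1 / 388 = 0.06469 mg/L
k = ln2 / t½ = 0.693147 / 28.3 = 0.02449 h⁻¹
Fraction remaining after one interval: r = e^(−kτ) = e^(−0.02449 × 17.4) = 0.6530
Before dose 3, 2 doses have been given (aged 1τ, 2τ).
C_trough = C₀ × (r + r²) = 0.06469 × (0.6530 + 0.4264) = 0.06983 mg/L

0.0698 mg/L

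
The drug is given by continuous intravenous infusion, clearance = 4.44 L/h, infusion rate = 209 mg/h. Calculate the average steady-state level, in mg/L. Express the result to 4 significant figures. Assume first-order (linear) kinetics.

At steady state Css = R₀ / CL = 209 / 4.440 = 47.07 mg/L

47.07 mg/L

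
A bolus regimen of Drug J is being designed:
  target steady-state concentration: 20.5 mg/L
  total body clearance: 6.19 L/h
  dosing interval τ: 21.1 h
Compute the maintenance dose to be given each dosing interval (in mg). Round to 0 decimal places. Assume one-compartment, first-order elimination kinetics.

2677 mg

At steady state, Dose/τ = Css × CL.
Dose = Css × CL × τ = 20.5 × 6.190 × 21.1 = 2677 mg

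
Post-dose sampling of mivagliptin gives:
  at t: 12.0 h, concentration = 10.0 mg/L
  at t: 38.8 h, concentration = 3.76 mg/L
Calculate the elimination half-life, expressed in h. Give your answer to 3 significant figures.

k = ln(C₁/C₂) / (t₂ − t₁) = ln(10.0/3.76) / (38.8 − 12.0)
  = 0.9782 / 26.80 = 0.03650 h⁻¹
t½ = ln2 / k = 0.693147 / 0.03650 = 18.99 h

19.0 h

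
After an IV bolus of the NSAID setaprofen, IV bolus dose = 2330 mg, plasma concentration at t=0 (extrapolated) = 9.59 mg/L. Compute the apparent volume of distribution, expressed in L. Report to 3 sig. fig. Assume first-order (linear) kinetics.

243 L

Vd = Dose / C₀ = 2330 / 9.59 = 243.0 L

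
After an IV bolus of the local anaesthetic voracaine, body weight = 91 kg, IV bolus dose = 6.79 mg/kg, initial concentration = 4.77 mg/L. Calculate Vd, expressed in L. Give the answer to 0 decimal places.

130 L

Dose = 6.79 × 91 = 617.9 mg
Vd = Dose / C₀ = 617.9 / 4.77 = 129.5 L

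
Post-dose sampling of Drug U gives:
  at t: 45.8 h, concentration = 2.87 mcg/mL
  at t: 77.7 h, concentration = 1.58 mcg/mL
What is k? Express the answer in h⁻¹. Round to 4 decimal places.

k = ln(C₁/C₂) / (t₂ − t₁) = ln(2.87/1.58) / (77.7 − 45.8)
  = 0.5969 / 31.90 = 0.01871 h⁻¹

0.0187 h⁻¹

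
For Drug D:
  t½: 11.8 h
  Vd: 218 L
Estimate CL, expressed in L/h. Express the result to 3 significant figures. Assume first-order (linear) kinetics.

12.8 L/h

k = ln2 / t½ = 0.693147 / 11.8 = 0.05874 h⁻¹
CL = k × Vd = 0.05874 × 218 = 12.81 L/h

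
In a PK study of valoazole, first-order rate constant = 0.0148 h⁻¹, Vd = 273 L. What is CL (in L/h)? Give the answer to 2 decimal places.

4.04 L/h

CL = k × Vd = 0.0148 × 273 = 4.040 L/h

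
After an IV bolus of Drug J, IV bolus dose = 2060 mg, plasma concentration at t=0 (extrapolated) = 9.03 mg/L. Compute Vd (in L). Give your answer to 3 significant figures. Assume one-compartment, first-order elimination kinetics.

Vd = Dose / C₀ = 2060 / 9.03 = 228.1 L

228 L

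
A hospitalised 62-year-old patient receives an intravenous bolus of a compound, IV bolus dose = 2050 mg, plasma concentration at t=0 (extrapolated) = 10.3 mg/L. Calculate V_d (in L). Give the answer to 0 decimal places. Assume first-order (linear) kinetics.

Vd = Dose / C₀ = 2050 / 10.3 = 199.0 L

199 L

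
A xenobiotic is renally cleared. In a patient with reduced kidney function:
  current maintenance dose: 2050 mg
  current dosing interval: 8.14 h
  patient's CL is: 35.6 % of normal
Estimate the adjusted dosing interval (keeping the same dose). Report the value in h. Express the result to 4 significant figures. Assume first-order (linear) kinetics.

To keep the same average steady-state level, dosing rate must scale with clearance.
CL ratio = 35.6 / 100 = 0.3560
New interval (same dose) = 8.14 / 0.3560 = 22.87 h

22.87 h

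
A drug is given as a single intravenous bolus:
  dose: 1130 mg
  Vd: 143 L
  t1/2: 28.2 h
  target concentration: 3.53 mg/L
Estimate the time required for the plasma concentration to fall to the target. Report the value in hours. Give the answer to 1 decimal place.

C₀ = Dose / Vd = 1130 / 143 = 7.902 mg/L
k = ln2 / t½ = 0.693147 / 28.2 = 0.02458 h⁻¹
t = ln(C₀ / C) / k = ln(7.902 / 3.53) / 0.02458
  = ln(2.239) / 0.02458 = 0.8060 / 0.02458 = 32.79 h

32.8 h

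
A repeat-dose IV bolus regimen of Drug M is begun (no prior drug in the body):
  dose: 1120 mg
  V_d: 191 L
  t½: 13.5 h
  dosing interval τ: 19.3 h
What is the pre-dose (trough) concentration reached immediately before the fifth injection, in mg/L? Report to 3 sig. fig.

3.40 mg/L

C₀ per dose = Dose / Vd = 1120 / 191 = 5.864 mg/L
k = ln2 / t½ = 0.693147 / 13.5 = 0.05134 h⁻¹
Fraction remaining after one interval: r = e^(−kτ) = e^(−0.05134 × 19.3) = 0.3713
Before dose 5, 4 doses have been given (aged 1τ, 2τ, 3τ, 4τ).
C_trough = C₀ × (r + r² + … + r^4) = C₀ × r(1−r^4)/(1−r)
        = 5.864 × 0.3713 × (1 − 0.01901) / (1 − 0.3713) = 3.397 mg/L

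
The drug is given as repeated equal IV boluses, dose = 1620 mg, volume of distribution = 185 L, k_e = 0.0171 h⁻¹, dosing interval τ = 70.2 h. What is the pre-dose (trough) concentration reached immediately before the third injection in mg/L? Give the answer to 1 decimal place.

3.4 mg/L

C₀ per dose = Dose / Vd = 1620 / 185 = 8.757 mg/L
Fraction remaining after one interval: r = e^(−kτ) = e^(−0.01710 × 70.2) = 0.3011
Before dose 3, 2 doses have been given (aged 1τ, 2τ).
C_trough = C₀ × (r + r²) = 8.757 × (0.3011 + 0.09066) = 3.431 mg/L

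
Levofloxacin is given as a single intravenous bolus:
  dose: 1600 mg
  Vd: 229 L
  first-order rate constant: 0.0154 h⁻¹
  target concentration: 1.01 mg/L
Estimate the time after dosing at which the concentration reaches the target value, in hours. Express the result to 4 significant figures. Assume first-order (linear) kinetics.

125.6 h

C₀ = Dose / Vd = 1600 / 229 = 6.987 mg/L
t = ln(C₀ / C) / k = ln(6.987 / 1.01) / 0.01540
  = ln(6.918) / 0.01540 = 1.934 / 0.01540 = 125.6 h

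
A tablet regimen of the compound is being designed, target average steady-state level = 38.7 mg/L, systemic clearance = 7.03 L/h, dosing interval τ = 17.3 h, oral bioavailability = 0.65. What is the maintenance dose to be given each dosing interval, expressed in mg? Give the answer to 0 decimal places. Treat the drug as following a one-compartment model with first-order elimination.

At steady state, F × (Dose/τ) = Css × CL.
Dose = Css × CL × τ / F = 38.7 × 7.030 × 17.3 / 0.65 = 7241 mg

7241 mg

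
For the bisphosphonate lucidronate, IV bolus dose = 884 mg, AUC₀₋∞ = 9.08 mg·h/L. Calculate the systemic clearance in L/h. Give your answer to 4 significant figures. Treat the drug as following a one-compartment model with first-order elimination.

CL = Dose / AUC = 884 / 9.08 = 97.36 L/h

97.36 L/h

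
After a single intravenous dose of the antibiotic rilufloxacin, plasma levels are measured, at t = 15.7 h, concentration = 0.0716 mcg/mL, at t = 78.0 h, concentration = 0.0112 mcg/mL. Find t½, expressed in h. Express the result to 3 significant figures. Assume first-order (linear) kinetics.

k = ln(C₁/C₂) / (t₂ − t₁) = ln(0.0716/0.0112) / (78.0 − 15.7)
  = 1.855 / 62.30 = 0.02978 h⁻¹
t½ = ln2 / k = 0.693147 / 0.02978 = 23.28 h

23.3 h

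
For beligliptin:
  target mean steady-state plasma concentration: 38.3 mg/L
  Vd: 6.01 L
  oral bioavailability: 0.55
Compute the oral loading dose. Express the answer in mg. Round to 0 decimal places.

419 mg

LD = Css × Vd / F = 38.3 × 6.01 / 0.55 = 418.5 mg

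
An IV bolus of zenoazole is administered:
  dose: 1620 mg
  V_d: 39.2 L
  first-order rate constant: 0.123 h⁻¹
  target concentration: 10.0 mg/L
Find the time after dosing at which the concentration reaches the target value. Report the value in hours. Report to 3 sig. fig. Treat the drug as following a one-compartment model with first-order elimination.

11.5 h

C₀ = Dose / Vd = 1620 / 39.2 = 41.33 mg/L
t = ln(C₀ / C) / k = ln(41.33 / 10.0) / 0.1230
  = ln(4.133) / 0.1230 = 1.419 / 0.1230 = 11.54 h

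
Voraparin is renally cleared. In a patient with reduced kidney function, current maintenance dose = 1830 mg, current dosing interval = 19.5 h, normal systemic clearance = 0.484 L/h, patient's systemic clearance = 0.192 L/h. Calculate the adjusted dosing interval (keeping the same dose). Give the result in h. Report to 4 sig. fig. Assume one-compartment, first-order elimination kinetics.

49.16 h

To keep the same average steady-state level, dosing rate must scale with clearance.
CL ratio = 0.192 / 0.484 = 0.3967
New interval (same dose) = 19.5 / 0.3967 = 49.16 h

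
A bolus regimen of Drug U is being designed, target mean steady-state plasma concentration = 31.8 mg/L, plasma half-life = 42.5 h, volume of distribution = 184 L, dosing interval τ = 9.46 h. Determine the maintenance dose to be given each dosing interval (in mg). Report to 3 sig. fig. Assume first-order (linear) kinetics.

k = ln2 / t½ = 0.693147 / 42.5 = 0.01631 h⁻¹
CL = k × Vd = 0.01631 × 184 = 3.001 L/h
At steady state, Dose/τ = Css × CL.
Dose = Css × CL × τ = 31.8 × 3.001 × 9.46 = 902.8 mg

903 mg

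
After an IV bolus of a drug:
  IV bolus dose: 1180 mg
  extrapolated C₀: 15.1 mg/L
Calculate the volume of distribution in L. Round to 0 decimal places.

Vd = Dose / C₀ = 1180 / 15.1 = 78.15 L

78 L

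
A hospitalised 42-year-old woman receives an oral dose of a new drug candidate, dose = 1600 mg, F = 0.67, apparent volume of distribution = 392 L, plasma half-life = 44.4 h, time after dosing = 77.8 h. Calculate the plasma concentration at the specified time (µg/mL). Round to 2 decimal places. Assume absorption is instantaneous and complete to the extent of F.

0.81 µg/mL

Amount reaching circulation = F × Dose = 0.67 × 1600 = 1072 mg
C₀ = F·Dose / Vd = 1072 / 392 = 2.735 mg/L
k = ln2 / t½ = 0.693147 / 44.4 = 0.01561 h⁻¹
C = C₀ · e^(−k·t) = 2.735 × e^(−0.01561 × 77.8)
  = 2.735 × 0.2969 = 0.8120 mg/L
(0.8120 mg/L = 0.8120 µg/mL)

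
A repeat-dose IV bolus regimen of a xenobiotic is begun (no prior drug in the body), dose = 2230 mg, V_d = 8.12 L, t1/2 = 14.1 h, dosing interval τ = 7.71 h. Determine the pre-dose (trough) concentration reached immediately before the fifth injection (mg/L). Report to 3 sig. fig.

C₀ per dose = Dose / Vd = 2230 / 8.12 = 274.6 mg/L
k = ln2 / t½ = 0.693147 / 14.1 = 0.04916 h⁻¹
Fraction remaining after one interval: r = e^(−kτ) = e^(−0.04916 × 7.71) = 0.6845
Before dose 5, 4 doses have been given (aged 1τ, 2τ, 3τ, 4τ).
C_trough = C₀ × (r + r² + … + r^4) = C₀ × r(1−r^4)/(1−r)
        = 274.6 × 0.6845 × (1 − 0.2195) / (1 − 0.6845) = 465.0 mg/L

465 mg/L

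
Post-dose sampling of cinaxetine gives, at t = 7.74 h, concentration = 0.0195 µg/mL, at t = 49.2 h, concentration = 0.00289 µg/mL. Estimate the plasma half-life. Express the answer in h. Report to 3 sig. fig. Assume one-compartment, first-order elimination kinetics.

15.1 h

k = ln(C₁/C₂) / (t₂ − t₁) = ln(0.0195/0.00289) / (49.2 − 7.74)
  = 1.909 / 41.46 = 0.04604 h⁻¹
t½ = ln2 / k = 0.693147 / 0.04604 = 15.06 h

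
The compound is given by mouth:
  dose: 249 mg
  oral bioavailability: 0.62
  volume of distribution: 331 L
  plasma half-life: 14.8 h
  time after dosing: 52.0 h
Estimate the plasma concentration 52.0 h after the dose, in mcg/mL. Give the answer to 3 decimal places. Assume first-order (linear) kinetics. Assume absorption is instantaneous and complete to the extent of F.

0.041 mcg/mL

Amount reaching circulation = F × Dose = 0.62 × 249.0 = 154.4 mg
C₀ = F·Dose / Vd = 154.4 / 331 = 0.4665 mg/L
k = ln2 / t½ = 0.693147 / 14.8 = 0.04683 h⁻¹
C = C₀ · e^(−k·t) = 0.4665 × e^(−0.04683 × 52.0)
  = 0.4665 × 0.08758 = 0.04086 mg/L
(0.04086 mg/L = 0.04086 mcg/mL)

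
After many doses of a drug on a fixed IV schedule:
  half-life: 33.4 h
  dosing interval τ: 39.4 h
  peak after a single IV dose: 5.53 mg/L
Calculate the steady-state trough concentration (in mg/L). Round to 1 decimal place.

k = ln2 / t½ = 0.693147 / 33.4 = 0.02075 h⁻¹
e^(−kτ) = e^(−0.02075 × 39.4) = 0.4415
Accumulation ratio R = 1 / (1 − e^(−kτ)) = 1 / (1 − 0.4415) = 1.791
Steady-state trough = C₀ × R × e^(−kτ) = 5.53 × 1.791 × 0.4415 = 4.373 mg/L

4.4 mg/L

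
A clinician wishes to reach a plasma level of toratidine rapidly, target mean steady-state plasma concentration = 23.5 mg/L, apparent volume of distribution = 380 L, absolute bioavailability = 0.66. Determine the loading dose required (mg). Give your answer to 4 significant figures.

13530 mg

LD = Css × Vd / F = 23.5 × 380 / 0.66 = 13530 mg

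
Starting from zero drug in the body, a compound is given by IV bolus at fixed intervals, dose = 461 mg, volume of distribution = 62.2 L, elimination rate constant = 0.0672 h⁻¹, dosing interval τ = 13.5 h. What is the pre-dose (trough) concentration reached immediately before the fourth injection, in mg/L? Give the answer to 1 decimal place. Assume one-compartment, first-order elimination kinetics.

C₀ per dose = Dose / Vd = 461 / 62.2 = 7.412 mg/L
Fraction remaining after one interval: r = e^(−kτ) = e^(−0.06720 × 13.5) = 0.4037
Before dose 4, 3 doses have been given (aged 1τ, 2τ, 3τ).
C_trough = C₀ × (r + r² + … + r^3) = C₀ × r(1−r^3)/(1−r)
        = 7.412 × 0.4037 × (1 − 0.06579) / (1 − 0.4037) = 4.688 mg/L

4.7 mg/L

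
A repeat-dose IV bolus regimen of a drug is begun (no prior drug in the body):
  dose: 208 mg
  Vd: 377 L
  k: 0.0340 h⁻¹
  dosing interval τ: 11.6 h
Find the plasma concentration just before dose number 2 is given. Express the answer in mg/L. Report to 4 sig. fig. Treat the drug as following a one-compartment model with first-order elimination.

0.3719 mg/L

C₀ per dose = Dose / Vd = 208 / 377 = 0.5517 mg/L
Fraction remaining after one interval: r = e^(−kτ) = e^(−0.03400 × 11.6) = 0.6741
Before dose 2, 1 dose has been given (aged 1τ).
C_trough = C₀ × r = 0.5517 × 0.6741 = 0.3719 mg/L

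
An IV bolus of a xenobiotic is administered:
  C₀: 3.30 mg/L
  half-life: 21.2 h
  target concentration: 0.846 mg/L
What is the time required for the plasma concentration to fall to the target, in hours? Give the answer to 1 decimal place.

41.6 h

k = ln2 / t½ = 0.693147 / 21.2 = 0.03270 h⁻¹
t = ln(C₀ / C) / k = ln(3.300 / 0.846) / 0.03270
  = ln(3.901) / 0.03270 = 1.361 / 0.03270 = 41.62 h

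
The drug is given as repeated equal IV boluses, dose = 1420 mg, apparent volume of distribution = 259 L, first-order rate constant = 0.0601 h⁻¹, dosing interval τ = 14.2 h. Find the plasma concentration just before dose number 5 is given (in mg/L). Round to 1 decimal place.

3.9 mg/L

C₀ per dose = Dose / Vd = 1420 / 259 = 5.483 mg/L
Fraction remaining after one interval: r = e^(−kτ) = e^(−0.06010 × 14.2) = 0.4260
Before dose 5, 4 doses have been given (aged 1τ, 2τ, 3τ, 4τ).
C_trough = C₀ × (r + r² + … + r^4) = C₀ × r(1−r^4)/(1−r)
        = 5.483 × 0.4260 × (1 − 0.03293) / (1 − 0.4260) = 3.935 mg/L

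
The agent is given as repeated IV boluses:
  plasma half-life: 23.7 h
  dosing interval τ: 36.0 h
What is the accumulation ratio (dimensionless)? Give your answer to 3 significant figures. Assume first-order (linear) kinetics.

k = ln2 / t½ = 0.693147 / 23.7 = 0.02925 h⁻¹
e^(−kτ) = e^(−0.02925 × 36.0) = 0.3489
Accumulation ratio R = 1 / (1 − e^(−kτ)) = 1 / (1 − 0.3489) = 1.536

1.54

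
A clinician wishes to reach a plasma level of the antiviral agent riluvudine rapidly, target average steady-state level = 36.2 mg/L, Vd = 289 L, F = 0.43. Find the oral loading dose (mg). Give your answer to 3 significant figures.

24300 mg

LD = Css × Vd / F = 36.2 × 289 / 0.43 = 24330 mg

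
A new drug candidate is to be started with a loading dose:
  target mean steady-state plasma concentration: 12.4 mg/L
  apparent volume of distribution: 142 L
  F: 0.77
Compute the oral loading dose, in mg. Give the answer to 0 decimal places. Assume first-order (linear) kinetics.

LD = Css × Vd / F = 12.4 × 142 / 0.77 = 2287 mg

2287 mg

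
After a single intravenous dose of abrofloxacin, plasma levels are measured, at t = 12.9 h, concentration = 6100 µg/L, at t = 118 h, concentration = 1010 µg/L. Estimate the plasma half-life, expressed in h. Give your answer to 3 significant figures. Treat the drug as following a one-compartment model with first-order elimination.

40.5 h

k = ln(C₁/C₂) / (t₂ − t₁) = ln(6100/1010) / (118 − 12.9)
  = 1.798 / 105.1 = 0.01711 h⁻¹
t½ = ln2 / k = 0.693147 / 0.01711 = 40.51 h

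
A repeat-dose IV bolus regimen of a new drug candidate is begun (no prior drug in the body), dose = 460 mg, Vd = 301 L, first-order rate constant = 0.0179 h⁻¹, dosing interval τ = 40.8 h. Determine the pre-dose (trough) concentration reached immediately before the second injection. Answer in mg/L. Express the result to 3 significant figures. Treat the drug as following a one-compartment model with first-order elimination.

0.736 mg/L

C₀ per dose = Dose / Vd = 460 / 301 = 1.528 mg/L
Fraction remaining after one interval: r = e^(−kτ) = e^(−0.01790 × 40.8) = 0.4818
Before dose 2, 1 dose has been given (aged 1τ).
C_trough = C₀ × r = 1.528 × 0.4818 = 0.7362 mg/L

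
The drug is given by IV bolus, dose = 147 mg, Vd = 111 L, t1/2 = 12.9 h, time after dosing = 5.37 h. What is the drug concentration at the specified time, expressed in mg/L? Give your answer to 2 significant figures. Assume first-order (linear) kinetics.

C₀ = Dose / Vd = 147.0 / 111 = 1.324 mg/L
k = ln2 / t½ = 0.693147 / 12.9 = 0.05373 h⁻¹
C = C₀ · e^(−k·t) = 1.324 × e^(−0.05373 × 5.37)
  = 1.324 × 0.7494 = 0.9922 mg/L

0.99 mg/L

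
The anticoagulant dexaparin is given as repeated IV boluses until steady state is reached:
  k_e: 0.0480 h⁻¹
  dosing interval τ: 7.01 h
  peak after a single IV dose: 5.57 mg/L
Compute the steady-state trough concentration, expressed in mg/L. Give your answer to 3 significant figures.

e^(−kτ) = e^(−0.04800 × 7.01) = 0.7143
Accumulation ratio R = 1 / (1 − e^(−kτ)) = 1 / (1 − 0.7143) = 3.500
Steady-state trough = C₀ × R × e^(−kτ) = 5.57 × 3.500 × 0.7143 = 13.93 mg/L

13.9 mg/L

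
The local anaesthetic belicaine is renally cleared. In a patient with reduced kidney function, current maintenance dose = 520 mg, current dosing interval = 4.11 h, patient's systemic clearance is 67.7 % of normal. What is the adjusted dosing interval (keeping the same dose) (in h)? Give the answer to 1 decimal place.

6.1 h

To keep the same average steady-state level, dosing rate must scale with clearance.
CL ratio = 67.7 / 100 = 0.6770
New interval (same dose) = 4.11 / 0.6770 = 6.071 h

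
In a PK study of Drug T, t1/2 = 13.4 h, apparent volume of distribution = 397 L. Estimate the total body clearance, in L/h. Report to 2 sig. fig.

21 L/h

k = ln2 / t½ = 0.693147 / 13.4 = 0.05173 h⁻¹
CL = k × Vd = 0.05173 × 397 = 20.54 L/h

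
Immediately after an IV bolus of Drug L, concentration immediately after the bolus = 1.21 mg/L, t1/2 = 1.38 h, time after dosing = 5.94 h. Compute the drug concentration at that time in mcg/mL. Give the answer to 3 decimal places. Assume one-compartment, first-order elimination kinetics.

k = ln2 / t½ = 0.693147 / 1.38 = 0.5023 h⁻¹
C = C₀ · e^(−k·t) = 1.210 × e^(−0.5023 × 5.94)
  = 1.210 × 0.05061 = 0.06124 mg/L
(0.06124 mg/L = 0.06124 mcg/mL)

0.061 mcg/mL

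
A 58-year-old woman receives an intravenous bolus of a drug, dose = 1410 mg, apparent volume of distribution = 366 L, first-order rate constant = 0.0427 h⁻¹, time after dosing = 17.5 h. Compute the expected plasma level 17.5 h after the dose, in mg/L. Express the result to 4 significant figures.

C₀ = Dose / Vd = 1410 / 366 = 3.852 mg/L
C = C₀ · e^(−k·t) = 3.852 × e^(−0.04270 × 17.5)
  = 3.852 × 0.4737 = 1.825 mg/L

1.825 mg/L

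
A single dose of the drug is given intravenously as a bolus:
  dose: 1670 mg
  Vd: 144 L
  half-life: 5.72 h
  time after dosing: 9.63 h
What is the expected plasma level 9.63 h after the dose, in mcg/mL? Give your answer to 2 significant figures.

C₀ = Dose / Vd = 1670 / 144 = 11.60 mg/L
k = ln2 / t½ = 0.693147 / 5.72 = 0.1212 h⁻¹
C = C₀ · e^(−k·t) = 11.60 × e^(−0.1212 × 9.63)
  = 11.60 × 0.3113 = 3.611 mg/L
(3.611 mg/L = 3.611 mcg/mL)

3.6 mcg/mL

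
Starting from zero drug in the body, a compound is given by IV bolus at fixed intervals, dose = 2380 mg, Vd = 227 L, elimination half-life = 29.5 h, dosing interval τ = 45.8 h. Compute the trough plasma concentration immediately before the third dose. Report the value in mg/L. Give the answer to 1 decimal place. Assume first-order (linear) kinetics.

4.8 mg/L

C₀ per dose = Dose / Vd = 2380 / 227 = 10.48 mg/L
k = ln2 / t½ = 0.693147 / 29.5 = 0.02350 h⁻¹
Fraction remaining after one interval: r = e^(−kτ) = e^(−0.02350 × 45.8) = 0.3409
Before dose 3, 2 doses have been given (aged 1τ, 2τ).
C_trough = C₀ × (r + r²) = 10.48 × (0.3409 + 0.1162) = 4.790 mg/L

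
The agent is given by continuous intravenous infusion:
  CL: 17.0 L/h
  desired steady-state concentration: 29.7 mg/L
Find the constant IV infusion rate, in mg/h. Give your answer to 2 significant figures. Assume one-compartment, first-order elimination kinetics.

At steady state, infusion rate R₀ = Css × CL = 29.7 × 17.00 = 504.9 mg/h

500 mg/h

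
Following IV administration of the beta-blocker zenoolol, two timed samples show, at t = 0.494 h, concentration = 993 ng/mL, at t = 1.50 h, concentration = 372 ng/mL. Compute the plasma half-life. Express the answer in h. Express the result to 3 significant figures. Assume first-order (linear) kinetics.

0.710 h

k = ln(C₁/C₂) / (t₂ − t₁) = ln(993/372) / (1.50 − 0.494)
  = 0.9818 / 1.006 = 0.9759 h⁻¹
t½ = ln2 / k = 0.693147 / 0.9759 = 0.7103 h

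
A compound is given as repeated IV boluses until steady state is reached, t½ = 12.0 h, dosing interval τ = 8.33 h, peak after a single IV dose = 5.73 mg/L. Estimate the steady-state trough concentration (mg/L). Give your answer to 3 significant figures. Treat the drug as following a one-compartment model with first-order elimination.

k = ln2 / t½ = 0.693147 / 12.0 = 0.05776 h⁻¹
e^(−kτ) = e^(−0.05776 × 8.33) = 0.6181
Accumulation ratio R = 1 / (1 − e^(−kτ)) = 1 / (1 − 0.6181) = 2.618
Steady-state trough = C₀ × R × e^(−kτ) = 5.73 × 2.618 × 0.6181 = 9.272 mg/L

9.27 mg/L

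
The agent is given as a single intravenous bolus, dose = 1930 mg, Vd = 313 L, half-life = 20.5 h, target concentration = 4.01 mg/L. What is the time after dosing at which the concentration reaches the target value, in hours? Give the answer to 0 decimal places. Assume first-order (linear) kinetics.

C₀ = Dose / Vd = 1930 / 313 = 6.166 mg/L
k = ln2 / t½ = 0.693147 / 20.5 = 0.03381 h⁻¹
t = ln(C₀ / C) / k = ln(6.166 / 4.01) / 0.03381
  = ln(1.538) / 0.03381 = 0.4305 / 0.03381 = 12.73 h

13 h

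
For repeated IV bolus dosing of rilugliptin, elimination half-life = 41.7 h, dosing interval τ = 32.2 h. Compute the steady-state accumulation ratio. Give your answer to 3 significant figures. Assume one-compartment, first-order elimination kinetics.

2.41

k = ln2 / t½ = 0.693147 / 41.7 = 0.01662 h⁻¹
e^(−kτ) = e^(−0.01662 × 32.2) = 0.5856
Accumulation ratio R = 1 / (1 − e^(−kτ)) = 1 / (1 − 0.5856) = 2.413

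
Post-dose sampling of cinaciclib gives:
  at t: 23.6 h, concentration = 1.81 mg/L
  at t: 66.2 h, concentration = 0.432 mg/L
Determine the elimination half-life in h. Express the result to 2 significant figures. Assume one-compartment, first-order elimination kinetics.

21 h

k = ln(C₁/C₂) / (t₂ − t₁) = ln(1.81/0.432) / (66.2 − 23.6)
  = 1.433 / 42.60 = 0.03364 h⁻¹
t½ = ln2 / k = 0.693147 / 0.03364 = 20.60 h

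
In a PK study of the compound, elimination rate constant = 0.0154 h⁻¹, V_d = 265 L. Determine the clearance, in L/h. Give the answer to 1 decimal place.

CL = k × Vd = 0.0154 × 265 = 4.081 L/h

4.1 L/h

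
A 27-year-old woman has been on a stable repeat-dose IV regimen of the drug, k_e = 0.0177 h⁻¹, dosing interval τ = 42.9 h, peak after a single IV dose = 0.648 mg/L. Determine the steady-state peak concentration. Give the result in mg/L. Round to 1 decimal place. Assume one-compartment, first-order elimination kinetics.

1.2 mg/L

e^(−kτ) = e^(−0.01770 × 42.9) = 0.4680
Accumulation ratio R = 1 / (1 − e^(−kτ)) = 1 / (1 − 0.4680) = 1.880
Steady-state peak = C₀ × R = 0.648 × 1.880 = 1.218 mg/L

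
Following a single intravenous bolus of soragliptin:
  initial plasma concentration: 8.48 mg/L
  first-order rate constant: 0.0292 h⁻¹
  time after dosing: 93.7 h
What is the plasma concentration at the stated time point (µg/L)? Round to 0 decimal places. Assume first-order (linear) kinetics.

C = C₀ · e^(−k·t) = 8.480 × e^(−0.02920 × 93.7)
  = 8.480 × 0.06483 = 0.5498 mg/L
Convert: 0.5498 mg/L × 1000 = 549.8 µg/L

550 µg/L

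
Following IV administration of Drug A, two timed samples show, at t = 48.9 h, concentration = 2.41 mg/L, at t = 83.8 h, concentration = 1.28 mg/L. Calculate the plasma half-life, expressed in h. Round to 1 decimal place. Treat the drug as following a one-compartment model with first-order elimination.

38.2 h

k = ln(C₁/C₂) / (t₂ − t₁) = ln(2.41/1.28) / (83.8 − 48.9)
  = 0.6328 / 34.90 = 0.01813 h⁻¹
t½ = ln2 / k = 0.693147 / 0.01813 = 38.23 h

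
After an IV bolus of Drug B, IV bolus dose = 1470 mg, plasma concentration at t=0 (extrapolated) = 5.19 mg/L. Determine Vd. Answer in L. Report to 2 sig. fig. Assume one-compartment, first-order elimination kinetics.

Vd = Dose / C₀ = 1470 / 5.19 = 283.2 L

280 L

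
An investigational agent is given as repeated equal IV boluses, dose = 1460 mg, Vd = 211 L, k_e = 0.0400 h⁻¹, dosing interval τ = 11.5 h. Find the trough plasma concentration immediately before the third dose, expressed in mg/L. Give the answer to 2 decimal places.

C₀ per dose = Dose / Vd = 1460 / 211 = 6.919 mg/L
Fraction remaining after one interval: r = e^(−kτ) = e^(−0.04000 × 11.5) = 0.6313
Before dose 3, 2 doses have been given (aged 1τ, 2τ).
C_trough = C₀ × (r + r²) = 6.919 × (0.6313 + 0.3985) = 7.125 mg/L

7.13 mg/L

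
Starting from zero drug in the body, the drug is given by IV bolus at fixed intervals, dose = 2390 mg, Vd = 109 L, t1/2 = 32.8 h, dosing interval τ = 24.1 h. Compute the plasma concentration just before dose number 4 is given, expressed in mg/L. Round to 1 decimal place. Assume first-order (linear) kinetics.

25.9 mg/L

C₀ per dose = Dose / Vd = 2390 / 109 = 21.93 mg/L
k = ln2 / t½ = 0.693147 / 32.8 = 0.02113 h⁻¹
Fraction remaining after one interval: r = e^(−kτ) = e^(−0.02113 × 24.1) = 0.6010
Before dose 4, 3 doses have been given (aged 1τ, 2τ, 3τ).
C_trough = C₀ × (r + r² + … + r^3) = C₀ × r(1−r^3)/(1−r)
        = 21.93 × 0.6010 × (1 − 0.2171) / (1 − 0.6010) = 25.86 mg/L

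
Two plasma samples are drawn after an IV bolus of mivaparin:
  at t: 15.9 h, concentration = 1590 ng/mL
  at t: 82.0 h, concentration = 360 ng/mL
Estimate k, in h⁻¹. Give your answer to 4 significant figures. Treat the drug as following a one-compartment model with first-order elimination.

k = ln(C₁/C₂) / (t₂ − t₁) = ln(1590/360) / (82.0 − 15.9)
  = 1.485 / 66.10 = 0.02247 h⁻¹

0.02247 h⁻¹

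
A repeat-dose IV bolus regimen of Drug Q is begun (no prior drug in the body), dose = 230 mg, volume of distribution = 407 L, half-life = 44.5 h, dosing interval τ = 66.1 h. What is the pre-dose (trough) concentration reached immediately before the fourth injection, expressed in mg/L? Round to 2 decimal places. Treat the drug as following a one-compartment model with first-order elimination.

C₀ per dose = Dose / Vd = 230 / 407 = 0.5651 mg/L
k = ln2 / t½ = 0.693147 / 44.5 = 0.01558 h⁻¹
Fraction remaining after one interval: r = e^(−kτ) = e^(−0.01558 × 66.1) = 0.3571
Before dose 4, 3 doses have been given (aged 1τ, 2τ, 3τ).
C_trough = C₀ × (r + r² + … + r^3) = C₀ × r(1−r^3)/(1−r)
        = 0.5651 × 0.3571 × (1 − 0.04554) / (1 − 0.3571) = 0.2996 mg/L

0.30 mg/L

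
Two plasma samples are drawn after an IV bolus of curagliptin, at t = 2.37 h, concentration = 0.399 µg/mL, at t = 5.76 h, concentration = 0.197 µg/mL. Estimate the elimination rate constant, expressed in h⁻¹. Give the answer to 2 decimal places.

0.21 h⁻¹

k = ln(C₁/C₂) / (t₂ − t₁) = ln(0.399/0.197) / (5.76 − 2.37)
  = 0.7058 / 3.390 = 0.2082 h⁻¹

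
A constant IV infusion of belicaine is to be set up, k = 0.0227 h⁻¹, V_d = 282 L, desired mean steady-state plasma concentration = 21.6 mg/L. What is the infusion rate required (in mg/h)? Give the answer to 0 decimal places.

CL = k × Vd = 0.02270 × 282 = 6.401 L/h
At steady state, infusion rate R₀ = Css × CL = 21.6 × 6.401 = 138.3 mg/h

138 mg/h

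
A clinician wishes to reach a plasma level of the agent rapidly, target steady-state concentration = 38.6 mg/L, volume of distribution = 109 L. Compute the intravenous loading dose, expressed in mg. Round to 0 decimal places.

LD = Css × Vd = 38.6 × 109 = 4207 mg

4207 mg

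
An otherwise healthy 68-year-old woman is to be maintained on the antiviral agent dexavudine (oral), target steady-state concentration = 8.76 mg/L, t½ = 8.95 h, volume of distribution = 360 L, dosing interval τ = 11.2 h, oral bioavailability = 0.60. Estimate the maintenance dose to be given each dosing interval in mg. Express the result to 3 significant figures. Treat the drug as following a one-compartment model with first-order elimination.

k = ln2 / t½ = 0.693147 / 8.95 = 0.07745 h⁻¹
CL = k × Vd = 0.07745 × 360 = 27.88 L/h
At steady state, F × (Dose/τ) = Css × CL.
Dose = Css × CL × τ / F = 8.76 × 27.88 × 11.2 / 0.60 = 4559 mg

4560 mg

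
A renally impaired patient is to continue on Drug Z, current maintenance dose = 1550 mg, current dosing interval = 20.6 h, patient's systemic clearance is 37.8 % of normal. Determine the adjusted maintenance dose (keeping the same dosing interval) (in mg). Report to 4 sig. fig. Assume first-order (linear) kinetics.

585.9 mg

To keep the same average steady-state level, dosing rate must scale with clearance.
CL ratio = 37.8 / 100 = 0.3780
New dose (same interval) = 1550 × 0.3780 = 585.9 mg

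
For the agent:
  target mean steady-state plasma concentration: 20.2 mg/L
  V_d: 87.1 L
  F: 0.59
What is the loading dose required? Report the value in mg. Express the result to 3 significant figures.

LD = Css × Vd / F = 20.2 × 87.1 / 0.59 = 2982 mg

2980 mg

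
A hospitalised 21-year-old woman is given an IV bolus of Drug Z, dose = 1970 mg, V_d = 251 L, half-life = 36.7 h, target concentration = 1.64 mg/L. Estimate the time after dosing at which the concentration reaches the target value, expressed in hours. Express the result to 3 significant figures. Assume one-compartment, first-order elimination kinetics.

82.9 h

C₀ = Dose / Vd = 1970 / 251 = 7.849 mg/L
k = ln2 / t½ = 0.693147 / 36.7 = 0.01889 h⁻¹
t = ln(C₀ / C) / k = ln(7.849 / 1.64) / 0.01889
  = ln(4.786) / 0.01889 = 1.566 / 0.01889 = 82.90 h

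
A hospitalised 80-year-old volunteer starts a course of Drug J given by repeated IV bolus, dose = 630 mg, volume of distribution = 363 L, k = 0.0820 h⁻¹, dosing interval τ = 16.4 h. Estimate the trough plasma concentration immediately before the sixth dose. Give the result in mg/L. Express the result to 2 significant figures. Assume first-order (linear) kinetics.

0.61 mg/L

C₀ per dose = Dose / Vd = 630 / 363 = 1.736 mg/L
Fraction remaining after one interval: r = e^(−kτ) = e^(−0.08200 × 16.4) = 0.2606
Before dose 6, 5 doses have been given (aged 1τ, 2τ, 3τ, 4τ, 5τ).
C_trough = C₀ × (r + r² + … + r^5) = C₀ × r(1−r^5)/(1−r)
        = 1.736 × 0.2606 × (1 − 0.001202) / (1 − 0.2606) = 0.6111 mg/L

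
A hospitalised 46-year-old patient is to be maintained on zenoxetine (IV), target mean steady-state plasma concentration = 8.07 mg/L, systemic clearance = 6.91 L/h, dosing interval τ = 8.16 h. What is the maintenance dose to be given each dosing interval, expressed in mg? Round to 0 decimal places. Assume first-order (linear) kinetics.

455 mg

At steady state, Dose/τ = Css × CL.
Dose = Css × CL × τ = 8.07 × 6.910 × 8.16 = 455.0 mg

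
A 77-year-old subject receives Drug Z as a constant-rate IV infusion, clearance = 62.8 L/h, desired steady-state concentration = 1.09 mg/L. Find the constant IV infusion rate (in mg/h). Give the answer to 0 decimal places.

68 mg/h

At steady state, infusion rate R₀ = Css × CL = 1.09 × 62.80 = 68.45 mg/h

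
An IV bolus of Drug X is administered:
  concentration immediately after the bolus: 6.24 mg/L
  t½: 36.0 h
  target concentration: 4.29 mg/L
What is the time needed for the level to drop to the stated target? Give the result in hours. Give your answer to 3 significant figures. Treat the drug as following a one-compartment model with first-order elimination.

19.5 h

k = ln2 / t½ = 0.693147 / 36.0 = 0.01925 h⁻¹
t = ln(C₀ / C) / k = ln(6.240 / 4.29) / 0.01925
  = ln(1.455) / 0.01925 = 0.3750 / 0.01925 = 19.48 h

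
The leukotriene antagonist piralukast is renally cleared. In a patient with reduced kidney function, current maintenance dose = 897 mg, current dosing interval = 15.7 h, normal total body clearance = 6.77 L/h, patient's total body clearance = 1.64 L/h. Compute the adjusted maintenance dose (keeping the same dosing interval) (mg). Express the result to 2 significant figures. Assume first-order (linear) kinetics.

To keep the same average steady-state level, dosing rate must scale with clearance.
CL ratio = 1.64 / 6.77 = 0.2422
New dose (same interval) = 897 × 0.2422 = 217.3 mg

220 mg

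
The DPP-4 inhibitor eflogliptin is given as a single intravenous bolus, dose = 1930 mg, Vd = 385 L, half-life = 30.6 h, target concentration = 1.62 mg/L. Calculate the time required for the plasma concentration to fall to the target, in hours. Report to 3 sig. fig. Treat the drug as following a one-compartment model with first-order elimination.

C₀ = Dose / Vd = 1930 / 385 = 5.013 mg/L
k = ln2 / t½ = 0.693147 / 30.6 = 0.02265 h⁻¹
t = ln(C₀ / C) / k = ln(5.013 / 1.62) / 0.02265
  = ln(3.094) / 0.02265 = 1.129 / 0.02265 = 49.85 h

49.9 h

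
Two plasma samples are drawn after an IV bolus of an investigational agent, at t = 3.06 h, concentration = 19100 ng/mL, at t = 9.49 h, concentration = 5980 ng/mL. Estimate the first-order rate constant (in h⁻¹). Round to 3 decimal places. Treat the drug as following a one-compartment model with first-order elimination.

0.181 h⁻¹

k = ln(C₁/C₂) / (t₂ − t₁) = ln(19100/5980) / (9.49 − 3.06)
  = 1.161 / 6.430 = 0.1806 h⁻¹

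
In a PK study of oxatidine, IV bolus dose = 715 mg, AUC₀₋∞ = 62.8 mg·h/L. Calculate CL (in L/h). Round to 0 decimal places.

CL = Dose / AUC = 715 / 62.8 = 11.39 L/h

11 L/h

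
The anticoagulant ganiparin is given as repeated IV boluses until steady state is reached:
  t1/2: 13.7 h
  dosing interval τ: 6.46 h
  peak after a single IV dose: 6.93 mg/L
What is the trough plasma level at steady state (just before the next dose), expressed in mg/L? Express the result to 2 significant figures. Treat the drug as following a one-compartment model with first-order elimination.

18 mg/L

k = ln2 / t½ = 0.693147 / 13.7 = 0.05059 h⁻¹
e^(−kτ) = e^(−0.05059 × 6.46) = 0.7212
Accumulation ratio R = 1 / (1 − e^(−kτ)) = 1 / (1 − 0.7212) = 3.587
Steady-state trough = C₀ × R × e^(−kτ) = 6.93 × 3.587 × 0.7212 = 17.93 mg/L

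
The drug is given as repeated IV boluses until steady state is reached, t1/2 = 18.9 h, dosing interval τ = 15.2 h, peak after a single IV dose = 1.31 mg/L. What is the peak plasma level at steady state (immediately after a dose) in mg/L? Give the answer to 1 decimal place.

3.1 mg/L

k = ln2 / t½ = 0.693147 / 18.9 = 0.03667 h⁻¹
e^(−kτ) = e^(−0.03667 × 15.2) = 0.5727
Accumulation ratio R = 1 / (1 − e^(−kτ)) = 1 / (1 − 0.5727) = 2.340
Steady-state peak = C₀ × R = 1.31 × 2.340 = 3.065 mg/L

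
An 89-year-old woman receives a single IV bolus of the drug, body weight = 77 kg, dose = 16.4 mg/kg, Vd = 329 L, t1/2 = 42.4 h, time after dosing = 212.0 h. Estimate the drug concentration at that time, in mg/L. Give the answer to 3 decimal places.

0.120 mg/L

Total dose = 16.4 × 77 = 1263 mg
C₀ = Dose / Vd = 1263 / 329 = 3.839 mg/L
k = ln2 / t½ = 0.693147 / 42.4 = 0.01635 h⁻¹
t / t½ = 212.0 / 42.4 = 5 half-lives
C = C₀ × (1/2)^5 = 3.839 × 0.03125 = 0.1200 mg/L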